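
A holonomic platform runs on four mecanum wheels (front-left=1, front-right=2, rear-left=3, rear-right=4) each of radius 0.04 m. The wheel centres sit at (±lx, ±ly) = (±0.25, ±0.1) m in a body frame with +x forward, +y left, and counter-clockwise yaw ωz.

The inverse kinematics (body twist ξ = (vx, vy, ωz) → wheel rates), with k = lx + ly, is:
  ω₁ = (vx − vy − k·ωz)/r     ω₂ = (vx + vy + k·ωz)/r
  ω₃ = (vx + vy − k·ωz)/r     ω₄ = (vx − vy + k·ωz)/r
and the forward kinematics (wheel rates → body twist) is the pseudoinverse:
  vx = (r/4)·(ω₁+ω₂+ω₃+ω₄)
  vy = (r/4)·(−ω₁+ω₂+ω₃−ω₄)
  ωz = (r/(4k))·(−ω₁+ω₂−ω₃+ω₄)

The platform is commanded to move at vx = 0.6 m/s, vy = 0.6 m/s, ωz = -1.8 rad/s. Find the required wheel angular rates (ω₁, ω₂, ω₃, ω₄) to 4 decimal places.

k = lx + ly = 0.25 + 0.1 = 0.3500;  k·ωz = 0.3500·-1.8 = -0.6300
ω₁ (FL) = (vx − vy − k·ωz)/r = 0.6300/0.04 = 15.7500
ω₂ (FR) = (vx + vy + k·ωz)/r = 0.5700/0.04 = 14.2500
ω₃ (RL) = (vx + vy − k·ωz)/r = 1.8300/0.04 = 45.7500
ω₄ (RR) = (vx − vy + k·ωz)/r = -0.6300/0.04 = -15.7500

(15.7500, 14.2500, 45.7500, -15.7500)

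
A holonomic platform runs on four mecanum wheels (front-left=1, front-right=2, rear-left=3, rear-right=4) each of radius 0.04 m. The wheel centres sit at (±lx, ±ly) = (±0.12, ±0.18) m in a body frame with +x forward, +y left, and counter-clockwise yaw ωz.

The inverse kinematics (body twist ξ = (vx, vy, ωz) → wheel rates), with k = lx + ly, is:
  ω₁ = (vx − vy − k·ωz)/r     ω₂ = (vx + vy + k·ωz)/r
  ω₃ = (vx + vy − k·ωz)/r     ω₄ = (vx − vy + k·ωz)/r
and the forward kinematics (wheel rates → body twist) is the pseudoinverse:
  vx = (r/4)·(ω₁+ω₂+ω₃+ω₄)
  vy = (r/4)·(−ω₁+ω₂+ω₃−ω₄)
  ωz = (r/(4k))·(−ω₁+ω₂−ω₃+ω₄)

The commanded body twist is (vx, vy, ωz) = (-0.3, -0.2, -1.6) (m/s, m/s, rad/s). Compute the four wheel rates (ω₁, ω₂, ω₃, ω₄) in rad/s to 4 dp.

(9.5000, -24.5000, -0.5000, -14.5000)

k = lx + ly = 0.12 + 0.18 = 0.3000;  k·ωz = 0.3000·-1.6 = -0.4800
ω₁ (FL) = (vx − vy − k·ωz)/r = 0.3800/0.04 = 9.5000
ω₂ (FR) = (vx + vy + k·ωz)/r = -0.9800/0.04 = -24.5000
ω₃ (RL) = (vx + vy − k·ωz)/r = -0.0200/0.04 = -0.5000
ω₄ (RR) = (vx − vy + k·ωz)/r = -0.5800/0.04 = -14.5000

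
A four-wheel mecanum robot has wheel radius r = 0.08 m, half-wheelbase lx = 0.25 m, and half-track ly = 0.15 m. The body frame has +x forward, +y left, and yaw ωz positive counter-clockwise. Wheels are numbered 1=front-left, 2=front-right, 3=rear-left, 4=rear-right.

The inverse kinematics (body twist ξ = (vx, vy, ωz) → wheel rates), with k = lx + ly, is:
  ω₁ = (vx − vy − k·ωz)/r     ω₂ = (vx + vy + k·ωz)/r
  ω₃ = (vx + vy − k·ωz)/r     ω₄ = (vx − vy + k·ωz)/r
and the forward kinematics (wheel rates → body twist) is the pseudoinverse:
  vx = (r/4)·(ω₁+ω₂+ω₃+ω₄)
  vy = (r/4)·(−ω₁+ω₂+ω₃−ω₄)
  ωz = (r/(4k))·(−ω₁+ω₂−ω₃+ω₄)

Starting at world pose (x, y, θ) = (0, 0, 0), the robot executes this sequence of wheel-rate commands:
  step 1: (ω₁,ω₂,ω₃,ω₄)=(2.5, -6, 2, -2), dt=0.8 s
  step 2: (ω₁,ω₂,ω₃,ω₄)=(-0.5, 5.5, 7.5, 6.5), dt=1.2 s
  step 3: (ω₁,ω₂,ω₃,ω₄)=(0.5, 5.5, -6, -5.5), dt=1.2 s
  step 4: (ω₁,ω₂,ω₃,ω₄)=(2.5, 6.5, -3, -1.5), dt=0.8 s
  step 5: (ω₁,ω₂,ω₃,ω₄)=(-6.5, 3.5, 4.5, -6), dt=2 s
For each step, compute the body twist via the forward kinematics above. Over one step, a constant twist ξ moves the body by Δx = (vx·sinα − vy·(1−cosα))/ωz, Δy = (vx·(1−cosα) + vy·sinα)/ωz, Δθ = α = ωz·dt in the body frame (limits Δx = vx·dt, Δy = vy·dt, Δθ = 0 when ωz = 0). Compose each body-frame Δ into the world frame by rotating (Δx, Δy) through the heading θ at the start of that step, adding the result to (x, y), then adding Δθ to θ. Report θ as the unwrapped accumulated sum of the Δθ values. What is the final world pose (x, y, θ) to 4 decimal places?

step 1: ξ=(vx,vy,ωz)=(-0.0700, -0.0900, -0.6250), dt=0.8 → body Δ=(-0.0713, -0.0553, -0.5000) → world pose (-0.0713, -0.0553, -0.5000)
step 2: ξ=(vx,vy,ωz)=(0.3800, 0.1400, 0.2500), dt=1.2 → body Δ=(0.4242, 0.2334, 0.3000) → world pose (0.4128, -0.0539, -0.2000)
step 3: ξ=(vx,vy,ωz)=(-0.1100, 0.0900, 0.2750), dt=1.2 → body Δ=(-0.1473, 0.0845, 0.3300) → world pose (0.2853, 0.0582, 0.1300)
step 4: ξ=(vx,vy,ωz)=(0.0900, 0.0500, 0.2750), dt=0.8 → body Δ=(0.0670, 0.0476, 0.2200) → world pose (0.3456, 0.1140, 0.3500)
step 5: ξ=(vx,vy,ωz)=(-0.0900, 0.4100, -0.0250), dt=2.0 → body Δ=(-0.1594, 0.8242, -0.0500) → world pose (-0.0868, 0.8335, 0.3000)

(-0.0868, 0.8335, 0.3000)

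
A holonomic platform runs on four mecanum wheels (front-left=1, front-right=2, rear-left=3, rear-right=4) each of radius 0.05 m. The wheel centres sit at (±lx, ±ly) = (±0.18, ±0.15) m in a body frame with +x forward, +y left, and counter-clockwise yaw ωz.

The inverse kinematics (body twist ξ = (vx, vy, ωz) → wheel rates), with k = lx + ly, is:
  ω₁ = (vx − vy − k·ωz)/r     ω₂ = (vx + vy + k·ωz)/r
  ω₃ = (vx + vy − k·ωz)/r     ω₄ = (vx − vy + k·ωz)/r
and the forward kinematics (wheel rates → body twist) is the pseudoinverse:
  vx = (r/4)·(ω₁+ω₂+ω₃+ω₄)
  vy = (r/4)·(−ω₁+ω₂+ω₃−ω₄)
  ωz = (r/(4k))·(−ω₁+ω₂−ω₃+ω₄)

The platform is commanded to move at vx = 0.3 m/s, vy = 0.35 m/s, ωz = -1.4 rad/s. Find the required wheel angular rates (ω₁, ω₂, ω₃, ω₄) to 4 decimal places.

(8.2400, 3.7600, 22.2400, -10.2400)

k = lx + ly = 0.18 + 0.15 = 0.3300;  k·ωz = 0.3300·-1.4 = -0.4620
ω₁ (FL) = (vx − vy − k·ωz)/r = 0.4120/0.05 = 8.2400
ω₂ (FR) = (vx + vy + k·ωz)/r = 0.1880/0.05 = 3.7600
ω₃ (RL) = (vx + vy − k·ωz)/r = 1.1120/0.05 = 22.2400
ω₄ (RR) = (vx − vy + k·ωz)/r = -0.5120/0.05 = -10.2400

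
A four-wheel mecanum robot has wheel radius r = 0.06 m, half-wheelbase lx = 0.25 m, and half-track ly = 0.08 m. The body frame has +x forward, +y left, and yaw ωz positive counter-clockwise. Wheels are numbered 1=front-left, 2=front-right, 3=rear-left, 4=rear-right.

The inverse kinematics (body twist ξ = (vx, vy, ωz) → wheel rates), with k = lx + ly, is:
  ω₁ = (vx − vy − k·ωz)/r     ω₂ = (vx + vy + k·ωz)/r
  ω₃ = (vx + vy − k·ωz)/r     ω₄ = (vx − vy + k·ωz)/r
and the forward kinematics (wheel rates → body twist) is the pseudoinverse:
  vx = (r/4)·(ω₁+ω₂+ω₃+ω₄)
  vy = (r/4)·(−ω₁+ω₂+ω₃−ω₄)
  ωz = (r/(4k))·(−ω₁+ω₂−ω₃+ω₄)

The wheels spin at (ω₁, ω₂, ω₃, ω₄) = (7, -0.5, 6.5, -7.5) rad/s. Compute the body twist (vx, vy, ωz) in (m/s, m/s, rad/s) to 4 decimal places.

(0.0825, 0.0975, -0.9773)

k = lx + ly = 0.25 + 0.08 = 0.3300
ω₁+ω₂+ω₃+ω₄ = 5.5000  →  vx = (0.06/4)·5.5000 = 0.0825
−ω₁+ω₂+ω₃−ω₄ = 6.5000  →  vy = (0.06/4)·6.5000 = 0.0975
−ω₁+ω₂−ω₃+ω₄ = -21.5000  →  ωz = (0.06/1.3200)·-21.5000 = -0.9773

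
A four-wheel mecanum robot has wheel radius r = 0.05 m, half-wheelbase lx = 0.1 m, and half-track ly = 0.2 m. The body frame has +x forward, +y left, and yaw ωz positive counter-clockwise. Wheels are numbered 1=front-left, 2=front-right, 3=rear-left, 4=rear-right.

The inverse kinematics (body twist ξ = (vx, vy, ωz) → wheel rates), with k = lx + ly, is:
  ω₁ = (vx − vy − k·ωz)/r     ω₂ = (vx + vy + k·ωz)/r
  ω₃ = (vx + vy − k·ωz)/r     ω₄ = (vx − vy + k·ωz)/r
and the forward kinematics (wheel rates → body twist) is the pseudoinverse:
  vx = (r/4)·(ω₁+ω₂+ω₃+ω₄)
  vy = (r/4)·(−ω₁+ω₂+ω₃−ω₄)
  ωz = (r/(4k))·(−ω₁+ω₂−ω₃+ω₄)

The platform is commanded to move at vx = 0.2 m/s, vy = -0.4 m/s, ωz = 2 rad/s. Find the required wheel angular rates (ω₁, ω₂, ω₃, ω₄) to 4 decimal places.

(0.0000, 8.0000, -16.0000, 24.0000)

k = lx + ly = 0.1 + 0.2 = 0.3000;  k·ωz = 0.3000·2 = 0.6000
ω₁ (FL) = (vx − vy − k·ωz)/r = 0.0000/0.05 = 0.0000
ω₂ (FR) = (vx + vy + k·ωz)/r = 0.4000/0.05 = 8.0000
ω₃ (RL) = (vx + vy − k·ωz)/r = -0.8000/0.05 = -16.0000
ω₄ (RR) = (vx − vy + k·ωz)/r = 1.2000/0.05 = 24.0000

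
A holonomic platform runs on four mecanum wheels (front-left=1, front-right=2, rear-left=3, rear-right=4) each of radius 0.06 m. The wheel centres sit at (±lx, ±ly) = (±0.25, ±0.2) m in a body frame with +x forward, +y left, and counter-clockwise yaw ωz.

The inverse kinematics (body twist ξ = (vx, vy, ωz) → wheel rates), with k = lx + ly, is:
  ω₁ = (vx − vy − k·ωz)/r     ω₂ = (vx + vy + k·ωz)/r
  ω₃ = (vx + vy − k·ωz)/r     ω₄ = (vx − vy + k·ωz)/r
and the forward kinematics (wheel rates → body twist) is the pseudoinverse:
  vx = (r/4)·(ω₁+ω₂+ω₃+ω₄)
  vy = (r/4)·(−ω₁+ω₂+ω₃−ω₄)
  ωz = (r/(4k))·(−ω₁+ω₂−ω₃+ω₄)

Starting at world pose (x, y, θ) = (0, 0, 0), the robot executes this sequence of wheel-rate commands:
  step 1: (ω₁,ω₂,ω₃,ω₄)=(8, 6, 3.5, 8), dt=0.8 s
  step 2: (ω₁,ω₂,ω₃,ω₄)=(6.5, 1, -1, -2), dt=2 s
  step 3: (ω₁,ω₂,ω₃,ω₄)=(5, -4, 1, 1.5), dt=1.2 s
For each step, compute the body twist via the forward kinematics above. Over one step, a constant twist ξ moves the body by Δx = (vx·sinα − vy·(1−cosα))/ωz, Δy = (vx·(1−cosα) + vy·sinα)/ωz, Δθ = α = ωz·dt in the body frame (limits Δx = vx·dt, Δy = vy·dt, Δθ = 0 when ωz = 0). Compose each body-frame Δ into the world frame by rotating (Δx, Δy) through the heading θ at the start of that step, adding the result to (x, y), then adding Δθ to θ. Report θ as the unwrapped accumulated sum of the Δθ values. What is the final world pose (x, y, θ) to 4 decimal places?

step 1: ξ=(vx,vy,ωz)=(0.3825, -0.0975, 0.0833), dt=0.8 → body Δ=(0.3084, -0.0677, 0.0667) → world pose (0.3084, -0.0677, 0.0667)
step 2: ξ=(vx,vy,ωz)=(0.0675, -0.0675, -0.2167), dt=2.0 → body Δ=(0.1020, -0.1596, -0.4333) → world pose (0.4208, -0.2202, -0.3667)
step 3: ξ=(vx,vy,ωz)=(0.0525, -0.1425, -0.2833), dt=1.2 → body Δ=(0.0330, -0.1783, -0.3400) → world pose (0.3877, -0.3985, -0.7067)

(0.3877, -0.3985, -0.7067)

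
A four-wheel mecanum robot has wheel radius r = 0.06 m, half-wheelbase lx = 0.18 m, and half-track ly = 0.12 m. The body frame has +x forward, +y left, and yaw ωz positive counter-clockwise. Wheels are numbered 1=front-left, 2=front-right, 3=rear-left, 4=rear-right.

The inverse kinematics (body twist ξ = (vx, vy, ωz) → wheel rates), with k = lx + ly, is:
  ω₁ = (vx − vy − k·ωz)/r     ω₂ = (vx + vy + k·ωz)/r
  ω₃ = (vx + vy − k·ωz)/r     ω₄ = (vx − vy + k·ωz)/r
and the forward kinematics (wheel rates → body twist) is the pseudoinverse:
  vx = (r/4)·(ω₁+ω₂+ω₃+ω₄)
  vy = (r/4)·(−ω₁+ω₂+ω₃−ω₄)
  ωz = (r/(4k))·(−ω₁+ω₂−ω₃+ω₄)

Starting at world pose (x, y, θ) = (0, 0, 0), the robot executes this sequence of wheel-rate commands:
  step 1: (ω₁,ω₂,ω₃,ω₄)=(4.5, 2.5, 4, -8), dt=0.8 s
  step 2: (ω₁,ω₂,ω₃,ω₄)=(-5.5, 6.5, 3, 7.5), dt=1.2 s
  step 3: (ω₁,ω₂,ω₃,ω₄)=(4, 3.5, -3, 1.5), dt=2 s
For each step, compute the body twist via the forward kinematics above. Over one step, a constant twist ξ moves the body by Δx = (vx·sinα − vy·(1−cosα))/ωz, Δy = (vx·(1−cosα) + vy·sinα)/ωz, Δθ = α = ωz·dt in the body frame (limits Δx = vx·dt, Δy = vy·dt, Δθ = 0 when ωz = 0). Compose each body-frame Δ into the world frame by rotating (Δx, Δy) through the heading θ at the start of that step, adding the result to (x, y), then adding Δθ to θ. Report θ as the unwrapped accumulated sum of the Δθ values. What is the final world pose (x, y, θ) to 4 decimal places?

step 1: ξ=(vx,vy,ωz)=(0.0450, 0.1500, -0.7000), dt=0.8 → body Δ=(0.0669, 0.1040, -0.5600) → world pose (0.0669, 0.1040, -0.5600)
step 2: ξ=(vx,vy,ωz)=(0.1725, 0.1125, 0.8250), dt=1.2 → body Δ=(0.1133, 0.2084, 0.9900) → world pose (0.2735, 0.2204, 0.4300)
step 3: ξ=(vx,vy,ωz)=(0.0900, -0.0750, 0.2000), dt=2.0 → body Δ=(0.2048, -0.1105, 0.4000) → world pose (0.5058, 0.2053, 0.8300)

(0.5058, 0.2053, 0.8300)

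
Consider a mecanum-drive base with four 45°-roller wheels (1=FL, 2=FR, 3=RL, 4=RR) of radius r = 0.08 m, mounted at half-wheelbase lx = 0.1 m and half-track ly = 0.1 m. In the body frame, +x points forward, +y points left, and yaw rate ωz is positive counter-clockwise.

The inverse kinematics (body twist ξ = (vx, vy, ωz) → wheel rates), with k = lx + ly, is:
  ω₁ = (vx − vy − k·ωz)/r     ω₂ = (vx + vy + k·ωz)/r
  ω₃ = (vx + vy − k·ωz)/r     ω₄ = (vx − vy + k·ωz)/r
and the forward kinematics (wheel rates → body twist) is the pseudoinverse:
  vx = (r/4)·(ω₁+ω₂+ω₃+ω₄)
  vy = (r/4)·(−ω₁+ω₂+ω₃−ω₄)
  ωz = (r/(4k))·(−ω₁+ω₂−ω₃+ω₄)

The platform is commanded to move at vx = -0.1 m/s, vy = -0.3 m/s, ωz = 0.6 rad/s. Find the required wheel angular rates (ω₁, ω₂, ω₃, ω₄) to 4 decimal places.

k = lx + ly = 0.1 + 0.1 = 0.2000;  k·ωz = 0.2000·0.6 = 0.1200
ω₁ (FL) = (vx − vy − k·ωz)/r = 0.0800/0.08 = 1.0000
ω₂ (FR) = (vx + vy + k·ωz)/r = -0.2800/0.08 = -3.5000
ω₃ (RL) = (vx + vy − k·ωz)/r = -0.5200/0.08 = -6.5000
ω₄ (RR) = (vx − vy + k·ωz)/r = 0.3200/0.08 = 4.0000

(1.0000, -3.5000, -6.5000, 4.0000)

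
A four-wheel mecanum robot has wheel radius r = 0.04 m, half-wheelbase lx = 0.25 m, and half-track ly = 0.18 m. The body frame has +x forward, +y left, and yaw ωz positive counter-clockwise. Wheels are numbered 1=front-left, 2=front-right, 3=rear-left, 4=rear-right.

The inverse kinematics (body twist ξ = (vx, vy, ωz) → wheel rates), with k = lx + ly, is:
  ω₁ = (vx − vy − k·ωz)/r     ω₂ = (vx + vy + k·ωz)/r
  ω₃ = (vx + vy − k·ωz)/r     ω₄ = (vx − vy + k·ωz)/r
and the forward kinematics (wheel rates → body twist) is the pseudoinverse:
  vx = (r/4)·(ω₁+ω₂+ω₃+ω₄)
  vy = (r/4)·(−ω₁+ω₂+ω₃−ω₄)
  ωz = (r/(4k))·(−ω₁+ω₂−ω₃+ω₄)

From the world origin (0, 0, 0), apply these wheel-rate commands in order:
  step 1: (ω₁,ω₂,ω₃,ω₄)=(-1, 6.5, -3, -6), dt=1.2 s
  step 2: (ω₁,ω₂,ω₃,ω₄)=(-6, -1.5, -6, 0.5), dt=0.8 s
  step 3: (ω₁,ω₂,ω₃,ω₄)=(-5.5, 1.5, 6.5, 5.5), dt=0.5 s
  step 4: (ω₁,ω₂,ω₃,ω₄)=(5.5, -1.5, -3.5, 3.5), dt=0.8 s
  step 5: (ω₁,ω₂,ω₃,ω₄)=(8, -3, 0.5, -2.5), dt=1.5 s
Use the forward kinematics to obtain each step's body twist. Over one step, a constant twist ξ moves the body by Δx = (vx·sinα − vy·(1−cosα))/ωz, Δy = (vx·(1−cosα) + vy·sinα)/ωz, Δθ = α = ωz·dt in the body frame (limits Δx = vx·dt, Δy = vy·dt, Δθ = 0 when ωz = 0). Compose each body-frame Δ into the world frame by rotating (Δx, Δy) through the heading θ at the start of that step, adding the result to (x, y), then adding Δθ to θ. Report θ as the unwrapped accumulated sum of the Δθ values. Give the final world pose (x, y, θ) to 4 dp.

step 1: ξ=(vx,vy,ωz)=(-0.0350, 0.1050, 0.1047), dt=1.2 → body Δ=(-0.0498, 0.1230, 0.1256) → world pose (-0.0498, 0.1230, 0.1256)
step 2: ξ=(vx,vy,ωz)=(-0.1300, -0.0200, 0.2558), dt=0.8 → body Δ=(-0.1016, -0.0265, 0.2047) → world pose (-0.1473, 0.0840, 0.3302)
step 3: ξ=(vx,vy,ωz)=(0.0800, 0.0800, 0.1395), dt=0.5 → body Δ=(0.0386, 0.0414, 0.0698) → world pose (-0.1242, 0.1357, 0.4000)
step 4: ξ=(vx,vy,ωz)=(0.0400, -0.1400, 0.0000), dt=0.8 → body Δ=(0.0320, -0.1120, 0.0000) → world pose (-0.0512, 0.0450, 0.4000)
step 5: ξ=(vx,vy,ωz)=(0.0300, -0.0800, -0.3256), dt=1.5 → body Δ=(0.0145, -0.1261, -0.4884) → world pose (0.0113, -0.0655, -0.0884)

(0.0113, -0.0655, -0.0884)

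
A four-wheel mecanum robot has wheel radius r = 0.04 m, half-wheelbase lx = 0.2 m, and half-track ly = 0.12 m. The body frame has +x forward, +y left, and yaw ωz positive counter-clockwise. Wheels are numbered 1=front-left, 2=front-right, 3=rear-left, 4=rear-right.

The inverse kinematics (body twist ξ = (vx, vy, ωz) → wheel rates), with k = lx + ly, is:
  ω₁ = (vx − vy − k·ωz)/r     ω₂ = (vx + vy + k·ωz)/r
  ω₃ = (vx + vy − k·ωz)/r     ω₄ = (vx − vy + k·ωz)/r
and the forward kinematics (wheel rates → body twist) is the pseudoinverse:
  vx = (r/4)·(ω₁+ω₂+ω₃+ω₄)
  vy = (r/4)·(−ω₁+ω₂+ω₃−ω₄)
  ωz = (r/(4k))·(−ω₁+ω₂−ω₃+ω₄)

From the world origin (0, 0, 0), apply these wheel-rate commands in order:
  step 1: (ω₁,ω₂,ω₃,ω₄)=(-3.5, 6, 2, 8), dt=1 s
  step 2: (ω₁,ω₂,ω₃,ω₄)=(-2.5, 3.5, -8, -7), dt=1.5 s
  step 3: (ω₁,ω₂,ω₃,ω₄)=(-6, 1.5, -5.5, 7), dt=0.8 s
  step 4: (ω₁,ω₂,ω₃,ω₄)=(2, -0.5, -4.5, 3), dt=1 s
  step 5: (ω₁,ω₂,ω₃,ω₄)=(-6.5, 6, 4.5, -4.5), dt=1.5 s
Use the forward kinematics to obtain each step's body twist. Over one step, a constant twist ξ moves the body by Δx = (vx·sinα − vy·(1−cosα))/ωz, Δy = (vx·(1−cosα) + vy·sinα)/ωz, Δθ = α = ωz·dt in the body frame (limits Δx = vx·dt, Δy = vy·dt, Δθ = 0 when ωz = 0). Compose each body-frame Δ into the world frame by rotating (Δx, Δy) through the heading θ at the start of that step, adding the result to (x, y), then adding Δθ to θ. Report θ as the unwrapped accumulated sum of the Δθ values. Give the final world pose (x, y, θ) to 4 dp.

step 1: ξ=(vx,vy,ωz)=(0.1250, 0.0350, 0.4844), dt=1.0 → body Δ=(0.1119, 0.0633, 0.4844) → world pose (0.1119, 0.0633, 0.4844)
step 2: ξ=(vx,vy,ωz)=(-0.1400, 0.0500, 0.2188), dt=1.5 → body Δ=(-0.2184, 0.0395, 0.3281) → world pose (-0.0999, -0.0034, 0.8125)
step 3: ξ=(vx,vy,ωz)=(-0.0300, -0.0500, 0.6250), dt=0.8 → body Δ=(-0.0132, -0.0442, 0.5000) → world pose (-0.0768, -0.0434, 1.3125)
step 4: ξ=(vx,vy,ωz)=(0.0000, -0.1000, 0.1562), dt=1.0 → body Δ=(0.0078, -0.0996, 0.1562) → world pose (0.0214, -0.0613, 1.4688)
step 5: ξ=(vx,vy,ωz)=(-0.0050, 0.2150, 0.1094), dt=1.5 → body Δ=(-0.0339, 0.3204, 0.1641) → world pose (-0.3008, -0.0624, 1.6328)

(-0.3008, -0.0624, 1.6328)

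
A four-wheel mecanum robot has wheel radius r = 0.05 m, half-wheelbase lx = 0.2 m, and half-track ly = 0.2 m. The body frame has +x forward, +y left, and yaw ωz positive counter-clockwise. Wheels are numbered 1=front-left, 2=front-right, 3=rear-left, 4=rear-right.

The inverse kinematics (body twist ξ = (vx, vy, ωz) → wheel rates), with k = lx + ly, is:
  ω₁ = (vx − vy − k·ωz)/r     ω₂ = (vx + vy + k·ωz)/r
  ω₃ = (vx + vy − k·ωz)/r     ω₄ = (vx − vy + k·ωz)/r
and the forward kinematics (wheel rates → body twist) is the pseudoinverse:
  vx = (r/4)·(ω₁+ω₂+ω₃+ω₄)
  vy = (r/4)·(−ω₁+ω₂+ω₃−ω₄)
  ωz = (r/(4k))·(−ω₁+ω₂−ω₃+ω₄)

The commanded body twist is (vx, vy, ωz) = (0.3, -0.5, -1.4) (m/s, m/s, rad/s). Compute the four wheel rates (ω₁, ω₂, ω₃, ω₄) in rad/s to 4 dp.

(27.2000, -15.2000, 7.2000, 4.8000)

k = lx + ly = 0.2 + 0.2 = 0.4000;  k·ωz = 0.4000·-1.4 = -0.5600
ω₁ (FL) = (vx − vy − k·ωz)/r = 1.3600/0.05 = 27.2000
ω₂ (FR) = (vx + vy + k·ωz)/r = -0.7600/0.05 = -15.2000
ω₃ (RL) = (vx + vy − k·ωz)/r = 0.3600/0.05 = 7.2000
ω₄ (RR) = (vx − vy + k·ωz)/r = 0.2400/0.05 = 4.8000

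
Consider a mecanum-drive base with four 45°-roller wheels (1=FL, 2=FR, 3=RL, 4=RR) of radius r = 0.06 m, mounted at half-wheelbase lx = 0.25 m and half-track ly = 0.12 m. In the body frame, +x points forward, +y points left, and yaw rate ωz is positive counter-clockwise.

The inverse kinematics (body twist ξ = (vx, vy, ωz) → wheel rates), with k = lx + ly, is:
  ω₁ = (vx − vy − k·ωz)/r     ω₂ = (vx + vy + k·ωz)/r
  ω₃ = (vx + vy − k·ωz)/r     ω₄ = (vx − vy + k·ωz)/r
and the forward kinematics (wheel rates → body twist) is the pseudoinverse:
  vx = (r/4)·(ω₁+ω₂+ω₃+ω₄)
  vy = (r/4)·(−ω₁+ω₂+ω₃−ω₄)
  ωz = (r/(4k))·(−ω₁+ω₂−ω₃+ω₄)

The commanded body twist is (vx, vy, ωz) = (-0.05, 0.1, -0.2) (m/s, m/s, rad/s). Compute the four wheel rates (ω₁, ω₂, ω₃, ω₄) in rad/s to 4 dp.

k = lx + ly = 0.25 + 0.12 = 0.3700;  k·ωz = 0.3700·-0.2 = -0.0740
ω₁ (FL) = (vx − vy − k·ωz)/r = -0.0760/0.06 = -1.2667
ω₂ (FR) = (vx + vy + k·ωz)/r = -0.0240/0.06 = -0.4000
ω₃ (RL) = (vx + vy − k·ωz)/r = 0.1240/0.06 = 2.0667
ω₄ (RR) = (vx − vy + k·ωz)/r = -0.2240/0.06 = -3.7333

(-1.2667, -0.4000, 2.0667, -3.7333)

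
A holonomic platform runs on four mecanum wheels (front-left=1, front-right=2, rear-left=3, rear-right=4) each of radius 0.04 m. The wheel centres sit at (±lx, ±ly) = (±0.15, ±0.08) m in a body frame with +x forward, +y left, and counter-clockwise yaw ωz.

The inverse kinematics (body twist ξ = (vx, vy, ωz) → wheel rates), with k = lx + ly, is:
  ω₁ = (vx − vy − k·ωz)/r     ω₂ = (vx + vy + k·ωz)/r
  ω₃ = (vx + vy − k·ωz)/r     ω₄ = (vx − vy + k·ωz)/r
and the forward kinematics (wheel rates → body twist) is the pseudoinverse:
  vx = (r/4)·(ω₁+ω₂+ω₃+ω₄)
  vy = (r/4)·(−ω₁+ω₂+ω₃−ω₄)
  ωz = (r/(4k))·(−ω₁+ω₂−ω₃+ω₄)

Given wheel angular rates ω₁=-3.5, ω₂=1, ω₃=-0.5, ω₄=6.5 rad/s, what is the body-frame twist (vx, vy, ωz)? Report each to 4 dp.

k = lx + ly = 0.15 + 0.08 = 0.2300
ω₁+ω₂+ω₃+ω₄ = 3.5000  →  vx = (0.04/4)·3.5000 = 0.0350
−ω₁+ω₂+ω₃−ω₄ = -2.5000  →  vy = (0.04/4)·-2.5000 = -0.0250
−ω₁+ω₂−ω₃+ω₄ = 11.5000  →  ωz = (0.04/0.9200)·11.5000 = 0.5000

(0.0350, -0.0250, 0.5000)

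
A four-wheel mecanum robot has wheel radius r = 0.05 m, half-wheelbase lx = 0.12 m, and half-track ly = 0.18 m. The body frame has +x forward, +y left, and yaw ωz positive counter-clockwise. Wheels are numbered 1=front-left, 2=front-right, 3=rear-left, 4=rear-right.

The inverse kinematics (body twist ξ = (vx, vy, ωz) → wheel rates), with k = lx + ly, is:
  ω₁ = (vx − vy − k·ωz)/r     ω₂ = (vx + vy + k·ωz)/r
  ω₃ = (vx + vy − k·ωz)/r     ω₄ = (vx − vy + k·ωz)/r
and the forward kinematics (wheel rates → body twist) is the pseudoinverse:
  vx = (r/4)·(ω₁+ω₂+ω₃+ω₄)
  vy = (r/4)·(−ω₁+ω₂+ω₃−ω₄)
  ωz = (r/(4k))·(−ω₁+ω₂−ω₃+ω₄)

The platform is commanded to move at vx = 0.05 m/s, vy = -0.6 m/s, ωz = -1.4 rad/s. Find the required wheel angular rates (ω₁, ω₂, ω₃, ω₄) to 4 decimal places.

k = lx + ly = 0.12 + 0.18 = 0.3000;  k·ωz = 0.3000·-1.4 = -0.4200
ω₁ (FL) = (vx − vy − k·ωz)/r = 1.0700/0.05 = 21.4000
ω₂ (FR) = (vx + vy + k·ωz)/r = -0.9700/0.05 = -19.4000
ω₃ (RL) = (vx + vy − k·ωz)/r = -0.1300/0.05 = -2.6000
ω₄ (RR) = (vx − vy + k·ωz)/r = 0.2300/0.05 = 4.6000

(21.4000, -19.4000, -2.6000, 4.6000)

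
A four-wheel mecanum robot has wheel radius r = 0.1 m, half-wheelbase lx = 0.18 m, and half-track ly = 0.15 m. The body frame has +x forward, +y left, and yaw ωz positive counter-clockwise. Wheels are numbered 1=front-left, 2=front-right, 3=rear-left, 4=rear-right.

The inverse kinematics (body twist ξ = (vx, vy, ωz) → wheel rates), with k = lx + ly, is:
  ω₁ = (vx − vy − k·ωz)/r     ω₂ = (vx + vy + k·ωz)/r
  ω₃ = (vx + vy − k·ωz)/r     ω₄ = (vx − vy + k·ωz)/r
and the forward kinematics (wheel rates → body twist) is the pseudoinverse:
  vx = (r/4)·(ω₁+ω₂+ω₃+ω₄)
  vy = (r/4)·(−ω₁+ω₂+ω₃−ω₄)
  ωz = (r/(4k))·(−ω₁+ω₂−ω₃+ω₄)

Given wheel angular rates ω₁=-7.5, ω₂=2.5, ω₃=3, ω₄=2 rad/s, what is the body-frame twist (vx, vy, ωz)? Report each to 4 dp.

(0.0000, 0.2750, 0.6818)

k = lx + ly = 0.18 + 0.15 = 0.3300
ω₁+ω₂+ω₃+ω₄ = 0.0000  →  vx = (0.1/4)·0.0000 = 0.0000
−ω₁+ω₂+ω₃−ω₄ = 11.0000  →  vy = (0.1/4)·11.0000 = 0.2750
−ω₁+ω₂−ω₃+ω₄ = 9.0000  →  ωz = (0.1/1.3200)·9.0000 = 0.6818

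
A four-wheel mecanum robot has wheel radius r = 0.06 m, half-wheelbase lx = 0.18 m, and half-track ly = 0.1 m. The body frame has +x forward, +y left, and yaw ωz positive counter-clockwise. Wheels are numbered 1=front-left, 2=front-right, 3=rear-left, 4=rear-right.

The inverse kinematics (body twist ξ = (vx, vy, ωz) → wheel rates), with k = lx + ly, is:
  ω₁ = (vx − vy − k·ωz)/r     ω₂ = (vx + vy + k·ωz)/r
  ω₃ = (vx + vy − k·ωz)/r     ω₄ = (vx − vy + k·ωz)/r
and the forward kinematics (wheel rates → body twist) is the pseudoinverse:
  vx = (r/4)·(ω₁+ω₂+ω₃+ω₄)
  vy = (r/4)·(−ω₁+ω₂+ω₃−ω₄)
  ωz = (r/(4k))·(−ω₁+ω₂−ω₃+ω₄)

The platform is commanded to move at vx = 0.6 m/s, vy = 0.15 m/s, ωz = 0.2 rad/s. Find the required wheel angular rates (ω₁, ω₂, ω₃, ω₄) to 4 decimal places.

(6.5667, 13.4333, 11.5667, 8.4333)

k = lx + ly = 0.18 + 0.1 = 0.2800;  k·ωz = 0.2800·0.2 = 0.0560
ω₁ (FL) = (vx − vy − k·ωz)/r = 0.3940/0.06 = 6.5667
ω₂ (FR) = (vx + vy + k·ωz)/r = 0.8060/0.06 = 13.4333
ω₃ (RL) = (vx + vy − k·ωz)/r = 0.6940/0.06 = 11.5667
ω₄ (RR) = (vx − vy + k·ωz)/r = 0.5060/0.06 = 8.4333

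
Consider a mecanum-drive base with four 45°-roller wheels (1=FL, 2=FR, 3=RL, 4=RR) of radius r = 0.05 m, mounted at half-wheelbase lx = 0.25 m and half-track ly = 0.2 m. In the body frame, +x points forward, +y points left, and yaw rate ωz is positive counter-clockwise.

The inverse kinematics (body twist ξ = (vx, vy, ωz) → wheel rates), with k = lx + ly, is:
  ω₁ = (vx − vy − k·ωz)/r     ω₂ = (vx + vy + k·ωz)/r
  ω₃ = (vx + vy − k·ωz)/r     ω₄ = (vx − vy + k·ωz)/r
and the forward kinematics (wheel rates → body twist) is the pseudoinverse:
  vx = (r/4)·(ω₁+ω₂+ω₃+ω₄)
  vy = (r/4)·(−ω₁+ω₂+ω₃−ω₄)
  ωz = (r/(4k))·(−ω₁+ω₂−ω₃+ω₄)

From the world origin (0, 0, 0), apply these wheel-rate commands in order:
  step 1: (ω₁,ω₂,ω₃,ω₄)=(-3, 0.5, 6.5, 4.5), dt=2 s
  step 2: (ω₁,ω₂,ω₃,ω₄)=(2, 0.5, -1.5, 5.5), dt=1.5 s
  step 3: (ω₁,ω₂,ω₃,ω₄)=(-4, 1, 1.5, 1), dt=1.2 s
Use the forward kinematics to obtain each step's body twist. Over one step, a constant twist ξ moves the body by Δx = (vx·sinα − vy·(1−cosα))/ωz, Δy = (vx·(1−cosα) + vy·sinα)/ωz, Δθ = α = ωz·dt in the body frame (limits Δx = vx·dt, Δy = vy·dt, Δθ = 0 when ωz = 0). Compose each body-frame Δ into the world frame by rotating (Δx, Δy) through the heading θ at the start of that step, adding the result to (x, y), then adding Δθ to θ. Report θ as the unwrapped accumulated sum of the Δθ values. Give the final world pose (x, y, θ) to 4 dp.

(0.3189, 0.0877, 0.4625)

step 1: ξ=(vx,vy,ωz)=(0.1062, 0.0688, 0.0417), dt=2.0 → body Δ=(0.2065, 0.1462, 0.0833) → world pose (0.2065, 0.1462, 0.0833)
step 2: ξ=(vx,vy,ωz)=(0.0813, -0.1063, 0.1528), dt=1.5 → body Δ=(0.1390, -0.1441, 0.2292) → world pose (0.3570, 0.0142, 0.3125)
step 3: ξ=(vx,vy,ωz)=(-0.0062, 0.0688, 0.1250), dt=1.2 → body Δ=(-0.0136, 0.0816, 0.1500) → world pose (0.3189, 0.0877, 0.4625)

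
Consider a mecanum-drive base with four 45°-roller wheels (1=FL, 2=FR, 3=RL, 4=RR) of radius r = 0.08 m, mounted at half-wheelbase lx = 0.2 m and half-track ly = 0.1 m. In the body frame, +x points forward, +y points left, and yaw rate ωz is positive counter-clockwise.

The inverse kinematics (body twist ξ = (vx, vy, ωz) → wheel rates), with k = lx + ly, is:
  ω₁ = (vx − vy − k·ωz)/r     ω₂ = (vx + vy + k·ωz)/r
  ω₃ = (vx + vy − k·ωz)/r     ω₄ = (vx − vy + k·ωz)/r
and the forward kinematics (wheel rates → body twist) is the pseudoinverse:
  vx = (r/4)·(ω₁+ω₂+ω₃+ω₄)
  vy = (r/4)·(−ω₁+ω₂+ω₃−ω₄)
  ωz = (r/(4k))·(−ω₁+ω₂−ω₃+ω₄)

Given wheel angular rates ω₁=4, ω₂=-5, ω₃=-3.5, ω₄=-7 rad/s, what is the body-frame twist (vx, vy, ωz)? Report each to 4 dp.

k = lx + ly = 0.2 + 0.1 = 0.3000
ω₁+ω₂+ω₃+ω₄ = -11.5000  →  vx = (0.08/4)·-11.5000 = -0.2300
−ω₁+ω₂+ω₃−ω₄ = -5.5000  →  vy = (0.08/4)·-5.5000 = -0.1100
−ω₁+ω₂−ω₃+ω₄ = -12.5000  →  ωz = (0.08/1.2000)·-12.5000 = -0.8333

(-0.2300, -0.1100, -0.8333)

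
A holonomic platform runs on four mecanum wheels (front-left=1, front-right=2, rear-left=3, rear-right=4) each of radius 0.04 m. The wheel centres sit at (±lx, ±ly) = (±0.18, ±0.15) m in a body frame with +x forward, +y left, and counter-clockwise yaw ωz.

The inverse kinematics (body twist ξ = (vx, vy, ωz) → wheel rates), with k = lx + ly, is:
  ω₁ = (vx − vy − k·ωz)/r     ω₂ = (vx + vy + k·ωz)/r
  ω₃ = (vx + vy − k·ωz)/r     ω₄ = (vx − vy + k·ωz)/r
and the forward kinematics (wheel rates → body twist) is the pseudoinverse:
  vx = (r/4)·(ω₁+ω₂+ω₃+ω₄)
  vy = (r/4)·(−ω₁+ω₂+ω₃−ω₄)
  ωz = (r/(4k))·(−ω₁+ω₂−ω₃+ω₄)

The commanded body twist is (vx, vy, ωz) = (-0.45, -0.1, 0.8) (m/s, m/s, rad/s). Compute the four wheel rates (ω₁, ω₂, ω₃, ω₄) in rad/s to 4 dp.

(-15.3500, -7.1500, -20.3500, -2.1500)

k = lx + ly = 0.18 + 0.15 = 0.3300;  k·ωz = 0.3300·0.8 = 0.2640
ω₁ (FL) = (vx − vy − k·ωz)/r = -0.6140/0.04 = -15.3500
ω₂ (FR) = (vx + vy + k·ωz)/r = -0.2860/0.04 = -7.1500
ω₃ (RL) = (vx + vy − k·ωz)/r = -0.8140/0.04 = -20.3500
ω₄ (RR) = (vx − vy + k·ωz)/r = -0.0860/0.04 = -2.1500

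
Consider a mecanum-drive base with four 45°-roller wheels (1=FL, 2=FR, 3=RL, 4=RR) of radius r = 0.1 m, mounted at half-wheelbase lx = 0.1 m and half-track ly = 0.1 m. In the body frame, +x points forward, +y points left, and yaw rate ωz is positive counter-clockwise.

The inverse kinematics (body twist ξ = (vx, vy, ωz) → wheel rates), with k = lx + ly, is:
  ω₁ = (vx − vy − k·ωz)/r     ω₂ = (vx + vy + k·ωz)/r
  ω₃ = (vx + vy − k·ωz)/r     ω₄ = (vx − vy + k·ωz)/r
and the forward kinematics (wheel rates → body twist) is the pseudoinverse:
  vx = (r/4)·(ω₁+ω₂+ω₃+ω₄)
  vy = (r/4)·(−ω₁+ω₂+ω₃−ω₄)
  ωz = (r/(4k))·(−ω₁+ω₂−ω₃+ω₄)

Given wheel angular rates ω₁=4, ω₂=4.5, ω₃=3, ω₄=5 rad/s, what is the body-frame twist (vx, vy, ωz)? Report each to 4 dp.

k = lx + ly = 0.1 + 0.1 = 0.2000
ω₁+ω₂+ω₃+ω₄ = 16.5000  →  vx = (0.1/4)·16.5000 = 0.4125
−ω₁+ω₂+ω₃−ω₄ = -1.5000  →  vy = (0.1/4)·-1.5000 = -0.0375
−ω₁+ω₂−ω₃+ω₄ = 2.5000  →  ωz = (0.1/0.8000)·2.5000 = 0.3125

(0.4125, -0.0375, 0.3125)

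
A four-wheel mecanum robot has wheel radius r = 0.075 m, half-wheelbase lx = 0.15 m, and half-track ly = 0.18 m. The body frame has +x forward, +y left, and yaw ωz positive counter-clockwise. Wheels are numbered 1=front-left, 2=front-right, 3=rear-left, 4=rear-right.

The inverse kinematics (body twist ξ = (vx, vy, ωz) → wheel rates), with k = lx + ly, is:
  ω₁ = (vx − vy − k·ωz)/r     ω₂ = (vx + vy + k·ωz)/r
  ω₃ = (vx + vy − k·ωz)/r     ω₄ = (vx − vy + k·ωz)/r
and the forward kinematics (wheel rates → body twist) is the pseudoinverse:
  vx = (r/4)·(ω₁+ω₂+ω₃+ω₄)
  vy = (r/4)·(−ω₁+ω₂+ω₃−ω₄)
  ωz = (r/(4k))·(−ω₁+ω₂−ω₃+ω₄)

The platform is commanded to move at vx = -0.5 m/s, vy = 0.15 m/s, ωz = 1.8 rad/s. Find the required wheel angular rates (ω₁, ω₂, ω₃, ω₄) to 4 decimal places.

(-16.5867, 3.2533, -12.5867, -0.7467)

k = lx + ly = 0.15 + 0.18 = 0.3300;  k·ωz = 0.3300·1.8 = 0.5940
ω₁ (FL) = (vx − vy − k·ωz)/r = -1.2440/0.075 = -16.5867
ω₂ (FR) = (vx + vy + k·ωz)/r = 0.2440/0.075 = 3.2533
ω₃ (RL) = (vx + vy − k·ωz)/r = -0.9440/0.075 = -12.5867
ω₄ (RR) = (vx − vy + k·ωz)/r = -0.0560/0.075 = -0.7467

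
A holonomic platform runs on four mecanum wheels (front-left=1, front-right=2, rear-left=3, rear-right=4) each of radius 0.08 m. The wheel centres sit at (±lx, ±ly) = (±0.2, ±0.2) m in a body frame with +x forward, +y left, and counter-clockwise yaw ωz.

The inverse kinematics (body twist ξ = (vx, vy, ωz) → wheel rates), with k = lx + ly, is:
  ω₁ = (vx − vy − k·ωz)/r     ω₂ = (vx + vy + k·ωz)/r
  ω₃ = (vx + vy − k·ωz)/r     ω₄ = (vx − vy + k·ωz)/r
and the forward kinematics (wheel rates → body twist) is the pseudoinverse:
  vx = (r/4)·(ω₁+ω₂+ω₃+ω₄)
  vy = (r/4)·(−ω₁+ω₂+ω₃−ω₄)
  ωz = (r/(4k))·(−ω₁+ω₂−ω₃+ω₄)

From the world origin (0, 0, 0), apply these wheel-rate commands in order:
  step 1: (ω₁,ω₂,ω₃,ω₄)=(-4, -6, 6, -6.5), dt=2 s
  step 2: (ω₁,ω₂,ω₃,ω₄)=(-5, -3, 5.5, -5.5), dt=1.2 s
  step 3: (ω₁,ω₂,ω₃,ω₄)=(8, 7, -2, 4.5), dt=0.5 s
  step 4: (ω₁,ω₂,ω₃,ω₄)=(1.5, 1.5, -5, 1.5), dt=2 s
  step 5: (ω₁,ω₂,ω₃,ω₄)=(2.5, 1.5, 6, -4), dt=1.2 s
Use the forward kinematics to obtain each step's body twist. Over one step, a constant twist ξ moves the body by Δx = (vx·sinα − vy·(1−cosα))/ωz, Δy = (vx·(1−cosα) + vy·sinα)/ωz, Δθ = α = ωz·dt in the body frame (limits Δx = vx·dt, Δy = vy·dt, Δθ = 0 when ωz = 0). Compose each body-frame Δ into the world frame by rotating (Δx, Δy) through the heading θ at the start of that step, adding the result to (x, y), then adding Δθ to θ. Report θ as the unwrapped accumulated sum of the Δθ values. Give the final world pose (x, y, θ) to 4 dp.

(0.1311, 0.4209, -1.8625)

step 1: ξ=(vx,vy,ωz)=(-0.2100, 0.2100, -0.7250), dt=2.0 → body Δ=(-0.0328, 0.5423, -1.4500) → world pose (-0.0328, 0.5423, -1.4500)
step 2: ξ=(vx,vy,ωz)=(-0.1600, 0.2600, -0.4500), dt=1.2 → body Δ=(-0.1006, 0.3476, -0.5400) → world pose (0.3002, 0.6840, -1.9900)
step 3: ξ=(vx,vy,ωz)=(0.3500, -0.1500, 0.2750), dt=0.5 → body Δ=(0.1796, -0.0628, 0.1375) → world pose (0.1698, 0.5455, -1.8525)
step 4: ξ=(vx,vy,ωz)=(-0.0100, -0.1300, 0.3250), dt=2.0 → body Δ=(0.0629, -0.2483, 0.6500) → world pose (-0.0863, 0.5541, -1.2025)
step 5: ξ=(vx,vy,ωz)=(0.1200, 0.1800, -0.5500), dt=1.2 → body Δ=(0.2025, 0.1548, -0.6600) → world pose (0.1311, 0.4209, -1.8625)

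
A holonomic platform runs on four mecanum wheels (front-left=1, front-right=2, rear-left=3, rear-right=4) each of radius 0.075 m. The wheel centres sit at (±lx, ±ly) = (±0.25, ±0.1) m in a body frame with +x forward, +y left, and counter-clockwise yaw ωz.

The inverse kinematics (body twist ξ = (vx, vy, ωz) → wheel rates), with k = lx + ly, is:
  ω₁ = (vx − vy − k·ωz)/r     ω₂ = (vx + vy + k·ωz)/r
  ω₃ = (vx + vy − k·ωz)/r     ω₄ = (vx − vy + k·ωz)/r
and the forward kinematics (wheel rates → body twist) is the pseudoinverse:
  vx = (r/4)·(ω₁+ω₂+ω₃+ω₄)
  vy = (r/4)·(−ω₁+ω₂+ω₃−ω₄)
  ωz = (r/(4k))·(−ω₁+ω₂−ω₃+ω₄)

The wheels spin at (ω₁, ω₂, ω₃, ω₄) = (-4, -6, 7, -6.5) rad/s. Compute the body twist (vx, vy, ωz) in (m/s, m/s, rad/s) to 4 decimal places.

k = lx + ly = 0.25 + 0.1 = 0.3500
ω₁+ω₂+ω₃+ω₄ = -9.5000  →  vx = (0.075/4)·-9.5000 = -0.1781
−ω₁+ω₂+ω₃−ω₄ = 11.5000  →  vy = (0.075/4)·11.5000 = 0.2156
−ω₁+ω₂−ω₃+ω₄ = -15.5000  →  ωz = (0.075/1.4000)·-15.5000 = -0.8304

(-0.1781, 0.2156, -0.8304)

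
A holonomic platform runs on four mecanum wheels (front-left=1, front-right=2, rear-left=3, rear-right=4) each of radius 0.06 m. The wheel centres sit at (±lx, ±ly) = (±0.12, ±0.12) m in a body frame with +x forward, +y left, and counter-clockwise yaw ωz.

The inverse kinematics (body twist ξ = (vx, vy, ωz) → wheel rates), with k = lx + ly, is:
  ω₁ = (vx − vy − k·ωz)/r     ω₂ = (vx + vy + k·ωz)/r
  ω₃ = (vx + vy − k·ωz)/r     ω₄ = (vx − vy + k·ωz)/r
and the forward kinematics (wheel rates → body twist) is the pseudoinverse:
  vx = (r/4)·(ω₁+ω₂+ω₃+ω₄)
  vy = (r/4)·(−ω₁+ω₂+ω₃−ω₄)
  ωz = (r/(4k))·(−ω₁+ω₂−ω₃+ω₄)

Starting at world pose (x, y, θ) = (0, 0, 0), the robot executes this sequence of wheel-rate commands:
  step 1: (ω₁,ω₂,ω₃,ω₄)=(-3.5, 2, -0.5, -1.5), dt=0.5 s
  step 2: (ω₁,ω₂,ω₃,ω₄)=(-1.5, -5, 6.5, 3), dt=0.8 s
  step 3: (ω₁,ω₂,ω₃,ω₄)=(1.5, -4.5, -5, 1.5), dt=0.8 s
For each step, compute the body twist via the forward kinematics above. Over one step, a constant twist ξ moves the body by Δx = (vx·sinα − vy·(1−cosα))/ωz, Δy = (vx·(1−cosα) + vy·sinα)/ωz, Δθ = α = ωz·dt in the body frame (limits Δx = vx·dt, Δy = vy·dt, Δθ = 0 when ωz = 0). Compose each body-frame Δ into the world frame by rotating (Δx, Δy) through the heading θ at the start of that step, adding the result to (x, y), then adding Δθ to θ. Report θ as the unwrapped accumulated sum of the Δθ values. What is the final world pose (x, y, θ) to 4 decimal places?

step 1: ξ=(vx,vy,ωz)=(-0.0525, 0.0975, 0.2812), dt=0.5 → body Δ=(-0.0296, 0.0467, 0.1406) → world pose (-0.0296, 0.0467, 0.1406)
step 2: ξ=(vx,vy,ωz)=(0.0450, 0.0000, -0.4375), dt=0.8 → body Δ=(0.0353, -0.0062, -0.3500) → world pose (0.0062, 0.0455, -0.2094)
step 3: ξ=(vx,vy,ωz)=(-0.0975, -0.1875, 0.0312), dt=0.8 → body Δ=(-0.0761, -0.1510, 0.0250) → world pose (-0.0996, -0.0863, -0.1844)

(-0.0996, -0.0863, -0.1844)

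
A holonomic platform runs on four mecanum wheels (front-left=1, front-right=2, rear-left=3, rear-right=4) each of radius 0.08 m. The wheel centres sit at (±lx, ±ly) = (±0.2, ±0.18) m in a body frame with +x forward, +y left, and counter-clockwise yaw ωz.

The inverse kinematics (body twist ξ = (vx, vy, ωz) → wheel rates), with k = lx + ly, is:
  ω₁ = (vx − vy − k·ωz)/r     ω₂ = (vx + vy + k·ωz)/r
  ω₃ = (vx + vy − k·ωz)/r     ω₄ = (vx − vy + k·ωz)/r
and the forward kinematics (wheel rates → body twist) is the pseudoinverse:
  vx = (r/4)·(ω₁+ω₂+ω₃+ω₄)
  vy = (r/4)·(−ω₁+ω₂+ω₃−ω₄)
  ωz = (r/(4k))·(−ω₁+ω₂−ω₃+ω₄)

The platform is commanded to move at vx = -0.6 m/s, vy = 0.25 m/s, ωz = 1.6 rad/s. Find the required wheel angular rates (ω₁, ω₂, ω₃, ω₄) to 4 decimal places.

(-18.2250, 3.2250, -11.9750, -3.0250)

k = lx + ly = 0.2 + 0.18 = 0.3800;  k·ωz = 0.3800·1.6 = 0.6080
ω₁ (FL) = (vx − vy − k·ωz)/r = -1.4580/0.08 = -18.2250
ω₂ (FR) = (vx + vy + k·ωz)/r = 0.2580/0.08 = 3.2250
ω₃ (RL) = (vx + vy − k·ωz)/r = -0.9580/0.08 = -11.9750
ω₄ (RR) = (vx − vy + k·ωz)/r = -0.2420/0.08 = -3.0250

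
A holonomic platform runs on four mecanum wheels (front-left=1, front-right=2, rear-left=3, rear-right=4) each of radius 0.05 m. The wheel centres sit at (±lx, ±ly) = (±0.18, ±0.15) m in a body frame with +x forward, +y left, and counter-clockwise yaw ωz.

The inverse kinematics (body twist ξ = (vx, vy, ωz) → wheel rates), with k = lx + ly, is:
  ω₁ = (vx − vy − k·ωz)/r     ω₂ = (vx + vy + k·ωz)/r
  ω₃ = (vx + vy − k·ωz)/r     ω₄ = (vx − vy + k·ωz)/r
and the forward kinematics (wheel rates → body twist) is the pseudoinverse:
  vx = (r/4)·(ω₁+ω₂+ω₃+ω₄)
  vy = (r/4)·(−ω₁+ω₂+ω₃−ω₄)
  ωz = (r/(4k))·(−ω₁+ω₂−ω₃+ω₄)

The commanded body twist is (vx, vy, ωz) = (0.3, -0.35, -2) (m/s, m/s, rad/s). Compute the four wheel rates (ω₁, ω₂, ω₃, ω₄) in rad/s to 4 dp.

k = lx + ly = 0.18 + 0.15 = 0.3300;  k·ωz = 0.3300·-2 = -0.6600
ω₁ (FL) = (vx − vy − k·ωz)/r = 1.3100/0.05 = 26.2000
ω₂ (FR) = (vx + vy + k·ωz)/r = -0.7100/0.05 = -14.2000
ω₃ (RL) = (vx + vy − k·ωz)/r = 0.6100/0.05 = 12.2000
ω₄ (RR) = (vx − vy + k·ωz)/r = -0.0100/0.05 = -0.2000

(26.2000, -14.2000, 12.2000, -0.2000)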